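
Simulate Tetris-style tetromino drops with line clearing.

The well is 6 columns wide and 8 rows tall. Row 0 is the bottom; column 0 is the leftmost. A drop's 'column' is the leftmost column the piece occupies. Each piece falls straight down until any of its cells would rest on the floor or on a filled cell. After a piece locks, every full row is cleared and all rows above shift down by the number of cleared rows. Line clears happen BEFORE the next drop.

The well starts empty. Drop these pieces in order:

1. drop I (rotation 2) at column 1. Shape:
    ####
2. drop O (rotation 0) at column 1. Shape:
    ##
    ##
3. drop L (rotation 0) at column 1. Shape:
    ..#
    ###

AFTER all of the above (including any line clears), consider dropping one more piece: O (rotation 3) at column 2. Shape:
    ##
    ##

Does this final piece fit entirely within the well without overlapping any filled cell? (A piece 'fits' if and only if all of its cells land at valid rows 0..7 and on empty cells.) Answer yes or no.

Answer: yes

Derivation:
Drop 1: I rot2 at col 1 lands with bottom-row=0; cleared 0 line(s) (total 0); column heights now [0 1 1 1 1 0], max=1
Drop 2: O rot0 at col 1 lands with bottom-row=1; cleared 0 line(s) (total 0); column heights now [0 3 3 1 1 0], max=3
Drop 3: L rot0 at col 1 lands with bottom-row=3; cleared 0 line(s) (total 0); column heights now [0 4 4 5 1 0], max=5
Test piece O rot3 at col 2 (width 2): heights before test = [0 4 4 5 1 0]; fits = True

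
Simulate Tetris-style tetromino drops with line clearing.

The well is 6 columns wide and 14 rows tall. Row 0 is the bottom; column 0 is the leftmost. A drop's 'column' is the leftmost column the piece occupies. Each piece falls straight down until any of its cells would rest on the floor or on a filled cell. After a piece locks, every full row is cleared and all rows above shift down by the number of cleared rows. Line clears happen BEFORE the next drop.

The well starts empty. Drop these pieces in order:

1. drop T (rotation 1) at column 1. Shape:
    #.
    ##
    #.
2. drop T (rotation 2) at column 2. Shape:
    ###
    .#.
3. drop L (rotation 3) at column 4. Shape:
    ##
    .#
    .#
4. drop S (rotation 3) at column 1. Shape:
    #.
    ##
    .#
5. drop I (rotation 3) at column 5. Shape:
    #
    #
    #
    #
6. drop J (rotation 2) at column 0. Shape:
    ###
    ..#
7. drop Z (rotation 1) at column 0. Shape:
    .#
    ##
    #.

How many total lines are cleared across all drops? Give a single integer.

Drop 1: T rot1 at col 1 lands with bottom-row=0; cleared 0 line(s) (total 0); column heights now [0 3 2 0 0 0], max=3
Drop 2: T rot2 at col 2 lands with bottom-row=1; cleared 0 line(s) (total 0); column heights now [0 3 3 3 3 0], max=3
Drop 3: L rot3 at col 4 lands with bottom-row=1; cleared 0 line(s) (total 0); column heights now [0 3 3 3 4 4], max=4
Drop 4: S rot3 at col 1 lands with bottom-row=3; cleared 0 line(s) (total 0); column heights now [0 6 5 3 4 4], max=6
Drop 5: I rot3 at col 5 lands with bottom-row=4; cleared 0 line(s) (total 0); column heights now [0 6 5 3 4 8], max=8
Drop 6: J rot2 at col 0 lands with bottom-row=5; cleared 0 line(s) (total 0); column heights now [7 7 7 3 4 8], max=8
Drop 7: Z rot1 at col 0 lands with bottom-row=7; cleared 0 line(s) (total 0); column heights now [9 10 7 3 4 8], max=10

Answer: 0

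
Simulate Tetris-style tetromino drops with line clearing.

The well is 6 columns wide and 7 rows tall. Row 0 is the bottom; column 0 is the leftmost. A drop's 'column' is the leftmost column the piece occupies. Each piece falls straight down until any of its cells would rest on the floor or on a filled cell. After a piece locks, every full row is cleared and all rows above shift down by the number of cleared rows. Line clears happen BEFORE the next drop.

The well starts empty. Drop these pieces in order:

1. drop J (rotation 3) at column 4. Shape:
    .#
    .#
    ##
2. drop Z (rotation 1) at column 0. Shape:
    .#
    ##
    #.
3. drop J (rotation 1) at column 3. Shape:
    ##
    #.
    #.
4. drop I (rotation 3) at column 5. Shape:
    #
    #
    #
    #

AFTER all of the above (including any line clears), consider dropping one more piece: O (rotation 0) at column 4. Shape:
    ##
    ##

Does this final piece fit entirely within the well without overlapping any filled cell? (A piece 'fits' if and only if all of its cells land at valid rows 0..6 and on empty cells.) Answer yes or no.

Drop 1: J rot3 at col 4 lands with bottom-row=0; cleared 0 line(s) (total 0); column heights now [0 0 0 0 1 3], max=3
Drop 2: Z rot1 at col 0 lands with bottom-row=0; cleared 0 line(s) (total 0); column heights now [2 3 0 0 1 3], max=3
Drop 3: J rot1 at col 3 lands with bottom-row=0; cleared 0 line(s) (total 0); column heights now [2 3 0 3 3 3], max=3
Drop 4: I rot3 at col 5 lands with bottom-row=3; cleared 0 line(s) (total 0); column heights now [2 3 0 3 3 7], max=7
Test piece O rot0 at col 4 (width 2): heights before test = [2 3 0 3 3 7]; fits = False

Answer: no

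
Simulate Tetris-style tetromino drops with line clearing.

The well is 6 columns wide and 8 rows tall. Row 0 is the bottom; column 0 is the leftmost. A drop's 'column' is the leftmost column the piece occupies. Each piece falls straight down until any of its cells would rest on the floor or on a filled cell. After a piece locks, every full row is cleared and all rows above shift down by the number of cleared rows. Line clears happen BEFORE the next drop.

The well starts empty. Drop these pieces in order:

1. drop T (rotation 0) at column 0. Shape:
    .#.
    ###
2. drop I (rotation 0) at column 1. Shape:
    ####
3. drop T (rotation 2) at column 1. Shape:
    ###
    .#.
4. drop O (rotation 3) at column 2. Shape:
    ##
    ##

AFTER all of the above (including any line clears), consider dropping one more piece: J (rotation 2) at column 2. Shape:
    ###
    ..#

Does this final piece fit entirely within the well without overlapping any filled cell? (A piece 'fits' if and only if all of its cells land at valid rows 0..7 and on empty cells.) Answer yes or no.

Answer: yes

Derivation:
Drop 1: T rot0 at col 0 lands with bottom-row=0; cleared 0 line(s) (total 0); column heights now [1 2 1 0 0 0], max=2
Drop 2: I rot0 at col 1 lands with bottom-row=2; cleared 0 line(s) (total 0); column heights now [1 3 3 3 3 0], max=3
Drop 3: T rot2 at col 1 lands with bottom-row=3; cleared 0 line(s) (total 0); column heights now [1 5 5 5 3 0], max=5
Drop 4: O rot3 at col 2 lands with bottom-row=5; cleared 0 line(s) (total 0); column heights now [1 5 7 7 3 0], max=7
Test piece J rot2 at col 2 (width 3): heights before test = [1 5 7 7 3 0]; fits = True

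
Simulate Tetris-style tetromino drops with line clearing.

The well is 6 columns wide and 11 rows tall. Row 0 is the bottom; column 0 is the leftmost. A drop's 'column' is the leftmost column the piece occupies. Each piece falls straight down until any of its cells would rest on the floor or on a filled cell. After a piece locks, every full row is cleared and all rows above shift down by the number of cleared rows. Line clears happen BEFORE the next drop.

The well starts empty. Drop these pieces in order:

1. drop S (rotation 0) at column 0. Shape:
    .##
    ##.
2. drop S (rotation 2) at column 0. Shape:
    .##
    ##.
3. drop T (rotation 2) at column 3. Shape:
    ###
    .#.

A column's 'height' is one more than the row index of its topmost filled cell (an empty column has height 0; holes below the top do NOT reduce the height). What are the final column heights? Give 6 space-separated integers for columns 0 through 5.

Answer: 3 4 4 2 2 2

Derivation:
Drop 1: S rot0 at col 0 lands with bottom-row=0; cleared 0 line(s) (total 0); column heights now [1 2 2 0 0 0], max=2
Drop 2: S rot2 at col 0 lands with bottom-row=2; cleared 0 line(s) (total 0); column heights now [3 4 4 0 0 0], max=4
Drop 3: T rot2 at col 3 lands with bottom-row=0; cleared 0 line(s) (total 0); column heights now [3 4 4 2 2 2], max=4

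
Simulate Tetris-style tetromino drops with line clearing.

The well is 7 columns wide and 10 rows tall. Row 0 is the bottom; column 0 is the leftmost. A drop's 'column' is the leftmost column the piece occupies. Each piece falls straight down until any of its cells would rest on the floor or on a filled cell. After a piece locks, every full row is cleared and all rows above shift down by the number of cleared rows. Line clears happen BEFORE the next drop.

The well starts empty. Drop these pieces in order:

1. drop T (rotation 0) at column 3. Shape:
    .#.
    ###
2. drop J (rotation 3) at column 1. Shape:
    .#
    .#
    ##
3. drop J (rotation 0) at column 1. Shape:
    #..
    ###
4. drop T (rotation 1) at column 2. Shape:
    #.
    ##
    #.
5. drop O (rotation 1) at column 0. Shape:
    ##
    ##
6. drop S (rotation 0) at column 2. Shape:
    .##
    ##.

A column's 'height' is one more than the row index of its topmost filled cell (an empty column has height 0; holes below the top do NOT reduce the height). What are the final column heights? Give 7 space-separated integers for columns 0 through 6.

Answer: 7 7 8 9 9 1 0

Derivation:
Drop 1: T rot0 at col 3 lands with bottom-row=0; cleared 0 line(s) (total 0); column heights now [0 0 0 1 2 1 0], max=2
Drop 2: J rot3 at col 1 lands with bottom-row=0; cleared 0 line(s) (total 0); column heights now [0 1 3 1 2 1 0], max=3
Drop 3: J rot0 at col 1 lands with bottom-row=3; cleared 0 line(s) (total 0); column heights now [0 5 4 4 2 1 0], max=5
Drop 4: T rot1 at col 2 lands with bottom-row=4; cleared 0 line(s) (total 0); column heights now [0 5 7 6 2 1 0], max=7
Drop 5: O rot1 at col 0 lands with bottom-row=5; cleared 0 line(s) (total 0); column heights now [7 7 7 6 2 1 0], max=7
Drop 6: S rot0 at col 2 lands with bottom-row=7; cleared 0 line(s) (total 0); column heights now [7 7 8 9 9 1 0], max=9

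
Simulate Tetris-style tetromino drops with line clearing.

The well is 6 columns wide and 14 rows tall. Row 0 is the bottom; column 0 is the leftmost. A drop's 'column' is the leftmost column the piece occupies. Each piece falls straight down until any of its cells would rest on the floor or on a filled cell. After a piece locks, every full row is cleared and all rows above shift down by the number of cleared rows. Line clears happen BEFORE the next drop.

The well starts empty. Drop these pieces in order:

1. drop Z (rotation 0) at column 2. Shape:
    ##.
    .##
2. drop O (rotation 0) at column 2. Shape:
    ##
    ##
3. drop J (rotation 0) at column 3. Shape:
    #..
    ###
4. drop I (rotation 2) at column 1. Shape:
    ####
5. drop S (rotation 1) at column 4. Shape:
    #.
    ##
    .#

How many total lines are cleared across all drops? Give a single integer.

Answer: 0

Derivation:
Drop 1: Z rot0 at col 2 lands with bottom-row=0; cleared 0 line(s) (total 0); column heights now [0 0 2 2 1 0], max=2
Drop 2: O rot0 at col 2 lands with bottom-row=2; cleared 0 line(s) (total 0); column heights now [0 0 4 4 1 0], max=4
Drop 3: J rot0 at col 3 lands with bottom-row=4; cleared 0 line(s) (total 0); column heights now [0 0 4 6 5 5], max=6
Drop 4: I rot2 at col 1 lands with bottom-row=6; cleared 0 line(s) (total 0); column heights now [0 7 7 7 7 5], max=7
Drop 5: S rot1 at col 4 lands with bottom-row=6; cleared 0 line(s) (total 0); column heights now [0 7 7 7 9 8], max=9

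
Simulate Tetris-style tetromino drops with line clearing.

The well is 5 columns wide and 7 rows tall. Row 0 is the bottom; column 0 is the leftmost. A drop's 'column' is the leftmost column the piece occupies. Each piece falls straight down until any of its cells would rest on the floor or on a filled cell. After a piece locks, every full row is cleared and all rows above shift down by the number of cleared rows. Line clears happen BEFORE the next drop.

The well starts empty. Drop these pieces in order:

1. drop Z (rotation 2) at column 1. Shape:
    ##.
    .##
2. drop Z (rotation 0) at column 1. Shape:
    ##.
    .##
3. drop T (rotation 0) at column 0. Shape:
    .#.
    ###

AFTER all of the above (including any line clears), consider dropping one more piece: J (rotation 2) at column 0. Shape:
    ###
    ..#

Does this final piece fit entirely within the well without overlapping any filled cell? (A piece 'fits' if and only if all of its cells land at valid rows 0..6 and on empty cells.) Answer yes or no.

Answer: yes

Derivation:
Drop 1: Z rot2 at col 1 lands with bottom-row=0; cleared 0 line(s) (total 0); column heights now [0 2 2 1 0], max=2
Drop 2: Z rot0 at col 1 lands with bottom-row=2; cleared 0 line(s) (total 0); column heights now [0 4 4 3 0], max=4
Drop 3: T rot0 at col 0 lands with bottom-row=4; cleared 0 line(s) (total 0); column heights now [5 6 5 3 0], max=6
Test piece J rot2 at col 0 (width 3): heights before test = [5 6 5 3 0]; fits = True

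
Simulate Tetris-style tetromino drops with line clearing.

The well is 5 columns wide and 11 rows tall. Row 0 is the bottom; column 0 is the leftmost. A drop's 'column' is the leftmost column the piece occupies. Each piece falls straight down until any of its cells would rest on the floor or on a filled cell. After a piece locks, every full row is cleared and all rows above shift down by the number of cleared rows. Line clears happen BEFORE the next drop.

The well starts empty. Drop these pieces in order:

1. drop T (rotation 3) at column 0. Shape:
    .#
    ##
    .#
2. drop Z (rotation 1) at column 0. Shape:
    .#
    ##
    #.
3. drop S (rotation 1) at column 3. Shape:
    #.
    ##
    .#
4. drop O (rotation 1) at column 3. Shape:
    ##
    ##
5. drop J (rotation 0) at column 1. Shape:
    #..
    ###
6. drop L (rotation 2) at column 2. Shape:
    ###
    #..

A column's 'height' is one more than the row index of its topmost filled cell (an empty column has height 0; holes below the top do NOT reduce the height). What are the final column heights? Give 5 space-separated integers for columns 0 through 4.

Drop 1: T rot3 at col 0 lands with bottom-row=0; cleared 0 line(s) (total 0); column heights now [2 3 0 0 0], max=3
Drop 2: Z rot1 at col 0 lands with bottom-row=2; cleared 0 line(s) (total 0); column heights now [4 5 0 0 0], max=5
Drop 3: S rot1 at col 3 lands with bottom-row=0; cleared 0 line(s) (total 0); column heights now [4 5 0 3 2], max=5
Drop 4: O rot1 at col 3 lands with bottom-row=3; cleared 0 line(s) (total 0); column heights now [4 5 0 5 5], max=5
Drop 5: J rot0 at col 1 lands with bottom-row=5; cleared 0 line(s) (total 0); column heights now [4 7 6 6 5], max=7
Drop 6: L rot2 at col 2 lands with bottom-row=6; cleared 0 line(s) (total 0); column heights now [4 7 8 8 8], max=8

Answer: 4 7 8 8 8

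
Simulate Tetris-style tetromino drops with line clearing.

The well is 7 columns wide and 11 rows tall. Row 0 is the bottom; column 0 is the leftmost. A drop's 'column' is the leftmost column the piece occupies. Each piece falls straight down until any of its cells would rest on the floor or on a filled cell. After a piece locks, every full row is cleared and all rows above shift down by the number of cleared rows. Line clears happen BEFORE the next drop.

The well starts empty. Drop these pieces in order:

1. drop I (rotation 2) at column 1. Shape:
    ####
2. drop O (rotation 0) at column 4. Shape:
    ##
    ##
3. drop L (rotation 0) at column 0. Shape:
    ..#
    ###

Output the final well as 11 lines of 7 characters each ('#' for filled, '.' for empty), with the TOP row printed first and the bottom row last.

Answer: .......
.......
.......
.......
.......
.......
.......
.......
..#.##.
###.##.
.####..

Derivation:
Drop 1: I rot2 at col 1 lands with bottom-row=0; cleared 0 line(s) (total 0); column heights now [0 1 1 1 1 0 0], max=1
Drop 2: O rot0 at col 4 lands with bottom-row=1; cleared 0 line(s) (total 0); column heights now [0 1 1 1 3 3 0], max=3
Drop 3: L rot0 at col 0 lands with bottom-row=1; cleared 0 line(s) (total 0); column heights now [2 2 3 1 3 3 0], max=3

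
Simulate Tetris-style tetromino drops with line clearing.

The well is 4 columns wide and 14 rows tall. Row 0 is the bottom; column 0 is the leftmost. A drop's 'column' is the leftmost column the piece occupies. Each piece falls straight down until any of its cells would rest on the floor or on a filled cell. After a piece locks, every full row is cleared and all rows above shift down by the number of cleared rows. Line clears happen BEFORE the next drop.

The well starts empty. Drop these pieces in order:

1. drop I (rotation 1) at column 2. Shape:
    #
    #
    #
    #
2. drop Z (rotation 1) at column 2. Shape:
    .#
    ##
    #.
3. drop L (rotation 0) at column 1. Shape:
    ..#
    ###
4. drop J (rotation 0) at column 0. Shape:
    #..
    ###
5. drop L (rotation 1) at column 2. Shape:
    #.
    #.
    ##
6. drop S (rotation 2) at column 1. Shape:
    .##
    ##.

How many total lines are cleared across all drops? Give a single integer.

Drop 1: I rot1 at col 2 lands with bottom-row=0; cleared 0 line(s) (total 0); column heights now [0 0 4 0], max=4
Drop 2: Z rot1 at col 2 lands with bottom-row=4; cleared 0 line(s) (total 0); column heights now [0 0 6 7], max=7
Drop 3: L rot0 at col 1 lands with bottom-row=7; cleared 0 line(s) (total 0); column heights now [0 8 8 9], max=9
Drop 4: J rot0 at col 0 lands with bottom-row=8; cleared 1 line(s) (total 1); column heights now [9 8 8 8], max=9
Drop 5: L rot1 at col 2 lands with bottom-row=8; cleared 0 line(s) (total 1); column heights now [9 8 11 9], max=11
Drop 6: S rot2 at col 1 lands with bottom-row=11; cleared 0 line(s) (total 1); column heights now [9 12 13 13], max=13

Answer: 1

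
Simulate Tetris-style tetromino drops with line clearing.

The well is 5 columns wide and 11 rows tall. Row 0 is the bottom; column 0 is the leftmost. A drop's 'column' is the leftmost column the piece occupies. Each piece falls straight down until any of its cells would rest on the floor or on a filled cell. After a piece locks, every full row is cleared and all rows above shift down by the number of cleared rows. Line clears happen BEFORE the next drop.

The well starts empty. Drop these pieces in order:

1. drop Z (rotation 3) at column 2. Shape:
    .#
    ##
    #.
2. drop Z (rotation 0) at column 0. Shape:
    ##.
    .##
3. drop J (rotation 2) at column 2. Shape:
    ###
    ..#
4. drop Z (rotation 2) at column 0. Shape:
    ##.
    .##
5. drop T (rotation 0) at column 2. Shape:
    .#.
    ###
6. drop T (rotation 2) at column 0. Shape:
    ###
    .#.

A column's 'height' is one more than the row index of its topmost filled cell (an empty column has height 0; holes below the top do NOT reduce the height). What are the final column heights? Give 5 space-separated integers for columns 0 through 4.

Drop 1: Z rot3 at col 2 lands with bottom-row=0; cleared 0 line(s) (total 0); column heights now [0 0 2 3 0], max=3
Drop 2: Z rot0 at col 0 lands with bottom-row=2; cleared 0 line(s) (total 0); column heights now [4 4 3 3 0], max=4
Drop 3: J rot2 at col 2 lands with bottom-row=2; cleared 1 line(s) (total 1); column heights now [0 3 3 3 3], max=3
Drop 4: Z rot2 at col 0 lands with bottom-row=3; cleared 0 line(s) (total 1); column heights now [5 5 4 3 3], max=5
Drop 5: T rot0 at col 2 lands with bottom-row=4; cleared 1 line(s) (total 2); column heights now [0 4 4 5 3], max=5
Drop 6: T rot2 at col 0 lands with bottom-row=4; cleared 0 line(s) (total 2); column heights now [6 6 6 5 3], max=6

Answer: 6 6 6 5 3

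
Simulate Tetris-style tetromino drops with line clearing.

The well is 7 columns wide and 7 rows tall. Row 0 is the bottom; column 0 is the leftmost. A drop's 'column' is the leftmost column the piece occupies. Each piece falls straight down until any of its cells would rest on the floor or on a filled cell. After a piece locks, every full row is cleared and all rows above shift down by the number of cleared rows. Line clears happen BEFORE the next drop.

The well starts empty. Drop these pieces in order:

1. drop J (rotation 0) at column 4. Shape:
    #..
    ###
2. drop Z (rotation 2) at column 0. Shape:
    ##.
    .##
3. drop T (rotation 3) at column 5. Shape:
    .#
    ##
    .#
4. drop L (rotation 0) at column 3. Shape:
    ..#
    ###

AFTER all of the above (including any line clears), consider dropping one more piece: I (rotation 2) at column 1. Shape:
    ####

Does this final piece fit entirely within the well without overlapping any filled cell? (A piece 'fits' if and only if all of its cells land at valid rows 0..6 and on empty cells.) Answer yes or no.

Drop 1: J rot0 at col 4 lands with bottom-row=0; cleared 0 line(s) (total 0); column heights now [0 0 0 0 2 1 1], max=2
Drop 2: Z rot2 at col 0 lands with bottom-row=0; cleared 0 line(s) (total 0); column heights now [2 2 1 0 2 1 1], max=2
Drop 3: T rot3 at col 5 lands with bottom-row=1; cleared 0 line(s) (total 0); column heights now [2 2 1 0 2 3 4], max=4
Drop 4: L rot0 at col 3 lands with bottom-row=3; cleared 0 line(s) (total 0); column heights now [2 2 1 4 4 5 4], max=5
Test piece I rot2 at col 1 (width 4): heights before test = [2 2 1 4 4 5 4]; fits = True

Answer: yes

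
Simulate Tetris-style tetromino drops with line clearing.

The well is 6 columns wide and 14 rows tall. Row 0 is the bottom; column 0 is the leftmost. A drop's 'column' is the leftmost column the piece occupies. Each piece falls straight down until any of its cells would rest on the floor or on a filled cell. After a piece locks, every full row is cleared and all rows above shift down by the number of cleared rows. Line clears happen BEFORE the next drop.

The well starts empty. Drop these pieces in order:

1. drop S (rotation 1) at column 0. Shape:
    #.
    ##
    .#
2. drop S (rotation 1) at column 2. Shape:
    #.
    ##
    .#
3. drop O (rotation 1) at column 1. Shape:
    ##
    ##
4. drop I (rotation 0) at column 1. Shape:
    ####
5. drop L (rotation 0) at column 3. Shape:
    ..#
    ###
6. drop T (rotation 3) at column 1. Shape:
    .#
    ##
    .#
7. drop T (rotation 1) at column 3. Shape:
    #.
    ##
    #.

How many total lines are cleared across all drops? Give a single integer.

Answer: 0

Derivation:
Drop 1: S rot1 at col 0 lands with bottom-row=0; cleared 0 line(s) (total 0); column heights now [3 2 0 0 0 0], max=3
Drop 2: S rot1 at col 2 lands with bottom-row=0; cleared 0 line(s) (total 0); column heights now [3 2 3 2 0 0], max=3
Drop 3: O rot1 at col 1 lands with bottom-row=3; cleared 0 line(s) (total 0); column heights now [3 5 5 2 0 0], max=5
Drop 4: I rot0 at col 1 lands with bottom-row=5; cleared 0 line(s) (total 0); column heights now [3 6 6 6 6 0], max=6
Drop 5: L rot0 at col 3 lands with bottom-row=6; cleared 0 line(s) (total 0); column heights now [3 6 6 7 7 8], max=8
Drop 6: T rot3 at col 1 lands with bottom-row=6; cleared 0 line(s) (total 0); column heights now [3 8 9 7 7 8], max=9
Drop 7: T rot1 at col 3 lands with bottom-row=7; cleared 0 line(s) (total 0); column heights now [3 8 9 10 9 8], max=10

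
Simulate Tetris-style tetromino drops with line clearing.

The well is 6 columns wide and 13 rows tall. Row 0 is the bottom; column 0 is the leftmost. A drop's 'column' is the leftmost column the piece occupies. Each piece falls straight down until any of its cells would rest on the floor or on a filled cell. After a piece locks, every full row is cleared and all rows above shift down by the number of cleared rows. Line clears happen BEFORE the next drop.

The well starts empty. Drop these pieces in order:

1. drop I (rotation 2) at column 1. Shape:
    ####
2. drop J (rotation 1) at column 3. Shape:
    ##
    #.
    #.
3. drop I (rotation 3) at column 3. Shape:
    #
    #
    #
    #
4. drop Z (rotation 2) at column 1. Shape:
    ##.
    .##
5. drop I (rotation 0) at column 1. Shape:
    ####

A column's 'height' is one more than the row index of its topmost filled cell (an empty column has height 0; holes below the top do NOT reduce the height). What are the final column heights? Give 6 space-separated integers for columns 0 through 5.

Answer: 0 11 11 11 11 0

Derivation:
Drop 1: I rot2 at col 1 lands with bottom-row=0; cleared 0 line(s) (total 0); column heights now [0 1 1 1 1 0], max=1
Drop 2: J rot1 at col 3 lands with bottom-row=1; cleared 0 line(s) (total 0); column heights now [0 1 1 4 4 0], max=4
Drop 3: I rot3 at col 3 lands with bottom-row=4; cleared 0 line(s) (total 0); column heights now [0 1 1 8 4 0], max=8
Drop 4: Z rot2 at col 1 lands with bottom-row=8; cleared 0 line(s) (total 0); column heights now [0 10 10 9 4 0], max=10
Drop 5: I rot0 at col 1 lands with bottom-row=10; cleared 0 line(s) (total 0); column heights now [0 11 11 11 11 0], max=11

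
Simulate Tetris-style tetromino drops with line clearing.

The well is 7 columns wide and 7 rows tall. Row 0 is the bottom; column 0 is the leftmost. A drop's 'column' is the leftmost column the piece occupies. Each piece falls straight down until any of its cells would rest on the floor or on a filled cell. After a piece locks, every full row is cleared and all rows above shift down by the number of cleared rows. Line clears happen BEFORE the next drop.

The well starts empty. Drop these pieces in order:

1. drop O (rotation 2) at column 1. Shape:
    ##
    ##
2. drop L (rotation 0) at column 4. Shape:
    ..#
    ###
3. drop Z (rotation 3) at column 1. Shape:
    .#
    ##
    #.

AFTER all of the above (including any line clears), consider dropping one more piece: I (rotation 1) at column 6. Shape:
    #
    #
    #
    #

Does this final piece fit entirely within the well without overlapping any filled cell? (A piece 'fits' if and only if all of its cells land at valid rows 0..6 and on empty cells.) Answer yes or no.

Answer: yes

Derivation:
Drop 1: O rot2 at col 1 lands with bottom-row=0; cleared 0 line(s) (total 0); column heights now [0 2 2 0 0 0 0], max=2
Drop 2: L rot0 at col 4 lands with bottom-row=0; cleared 0 line(s) (total 0); column heights now [0 2 2 0 1 1 2], max=2
Drop 3: Z rot3 at col 1 lands with bottom-row=2; cleared 0 line(s) (total 0); column heights now [0 4 5 0 1 1 2], max=5
Test piece I rot1 at col 6 (width 1): heights before test = [0 4 5 0 1 1 2]; fits = True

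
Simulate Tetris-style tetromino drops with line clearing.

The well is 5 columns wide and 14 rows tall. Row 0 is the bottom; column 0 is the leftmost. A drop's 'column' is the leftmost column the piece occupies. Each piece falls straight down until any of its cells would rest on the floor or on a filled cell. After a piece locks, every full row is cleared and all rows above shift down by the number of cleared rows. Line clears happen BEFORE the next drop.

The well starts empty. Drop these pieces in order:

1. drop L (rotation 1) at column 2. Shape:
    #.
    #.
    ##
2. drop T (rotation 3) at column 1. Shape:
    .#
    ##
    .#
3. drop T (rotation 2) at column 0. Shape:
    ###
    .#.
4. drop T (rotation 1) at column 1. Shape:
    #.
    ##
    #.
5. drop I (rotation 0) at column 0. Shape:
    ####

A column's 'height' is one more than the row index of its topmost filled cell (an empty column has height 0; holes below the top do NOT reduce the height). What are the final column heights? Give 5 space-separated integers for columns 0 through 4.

Drop 1: L rot1 at col 2 lands with bottom-row=0; cleared 0 line(s) (total 0); column heights now [0 0 3 1 0], max=3
Drop 2: T rot3 at col 1 lands with bottom-row=3; cleared 0 line(s) (total 0); column heights now [0 5 6 1 0], max=6
Drop 3: T rot2 at col 0 lands with bottom-row=5; cleared 0 line(s) (total 0); column heights now [7 7 7 1 0], max=7
Drop 4: T rot1 at col 1 lands with bottom-row=7; cleared 0 line(s) (total 0); column heights now [7 10 9 1 0], max=10
Drop 5: I rot0 at col 0 lands with bottom-row=10; cleared 0 line(s) (total 0); column heights now [11 11 11 11 0], max=11

Answer: 11 11 11 11 0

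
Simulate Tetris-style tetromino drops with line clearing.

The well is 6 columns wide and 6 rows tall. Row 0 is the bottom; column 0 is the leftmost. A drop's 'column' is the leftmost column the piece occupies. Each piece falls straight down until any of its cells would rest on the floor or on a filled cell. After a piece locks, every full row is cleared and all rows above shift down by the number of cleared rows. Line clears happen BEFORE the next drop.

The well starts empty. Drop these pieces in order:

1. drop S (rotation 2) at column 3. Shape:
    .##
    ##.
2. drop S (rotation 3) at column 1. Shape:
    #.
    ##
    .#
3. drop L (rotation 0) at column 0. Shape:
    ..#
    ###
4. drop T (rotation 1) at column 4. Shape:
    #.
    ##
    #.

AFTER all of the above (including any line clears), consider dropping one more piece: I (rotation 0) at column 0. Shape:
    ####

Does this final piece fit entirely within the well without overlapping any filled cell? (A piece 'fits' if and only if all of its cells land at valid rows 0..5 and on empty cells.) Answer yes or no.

Answer: yes

Derivation:
Drop 1: S rot2 at col 3 lands with bottom-row=0; cleared 0 line(s) (total 0); column heights now [0 0 0 1 2 2], max=2
Drop 2: S rot3 at col 1 lands with bottom-row=0; cleared 0 line(s) (total 0); column heights now [0 3 2 1 2 2], max=3
Drop 3: L rot0 at col 0 lands with bottom-row=3; cleared 0 line(s) (total 0); column heights now [4 4 5 1 2 2], max=5
Drop 4: T rot1 at col 4 lands with bottom-row=2; cleared 0 line(s) (total 0); column heights now [4 4 5 1 5 4], max=5
Test piece I rot0 at col 0 (width 4): heights before test = [4 4 5 1 5 4]; fits = True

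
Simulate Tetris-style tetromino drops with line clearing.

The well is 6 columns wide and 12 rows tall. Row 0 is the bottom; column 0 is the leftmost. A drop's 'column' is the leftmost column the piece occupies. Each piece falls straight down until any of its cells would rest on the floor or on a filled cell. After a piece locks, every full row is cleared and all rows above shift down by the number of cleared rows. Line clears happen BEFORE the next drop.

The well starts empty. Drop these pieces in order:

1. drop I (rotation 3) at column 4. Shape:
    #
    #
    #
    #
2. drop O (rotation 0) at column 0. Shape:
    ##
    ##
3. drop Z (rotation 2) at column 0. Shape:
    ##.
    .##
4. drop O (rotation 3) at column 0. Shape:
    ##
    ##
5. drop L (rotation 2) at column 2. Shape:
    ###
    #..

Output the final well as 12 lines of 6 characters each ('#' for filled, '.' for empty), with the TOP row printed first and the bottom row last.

Drop 1: I rot3 at col 4 lands with bottom-row=0; cleared 0 line(s) (total 0); column heights now [0 0 0 0 4 0], max=4
Drop 2: O rot0 at col 0 lands with bottom-row=0; cleared 0 line(s) (total 0); column heights now [2 2 0 0 4 0], max=4
Drop 3: Z rot2 at col 0 lands with bottom-row=2; cleared 0 line(s) (total 0); column heights now [4 4 3 0 4 0], max=4
Drop 4: O rot3 at col 0 lands with bottom-row=4; cleared 0 line(s) (total 0); column heights now [6 6 3 0 4 0], max=6
Drop 5: L rot2 at col 2 lands with bottom-row=3; cleared 0 line(s) (total 0); column heights now [6 6 5 5 5 0], max=6

Answer: ......
......
......
......
......
......
##....
#####.
###.#.
.##.#.
##..#.
##..#.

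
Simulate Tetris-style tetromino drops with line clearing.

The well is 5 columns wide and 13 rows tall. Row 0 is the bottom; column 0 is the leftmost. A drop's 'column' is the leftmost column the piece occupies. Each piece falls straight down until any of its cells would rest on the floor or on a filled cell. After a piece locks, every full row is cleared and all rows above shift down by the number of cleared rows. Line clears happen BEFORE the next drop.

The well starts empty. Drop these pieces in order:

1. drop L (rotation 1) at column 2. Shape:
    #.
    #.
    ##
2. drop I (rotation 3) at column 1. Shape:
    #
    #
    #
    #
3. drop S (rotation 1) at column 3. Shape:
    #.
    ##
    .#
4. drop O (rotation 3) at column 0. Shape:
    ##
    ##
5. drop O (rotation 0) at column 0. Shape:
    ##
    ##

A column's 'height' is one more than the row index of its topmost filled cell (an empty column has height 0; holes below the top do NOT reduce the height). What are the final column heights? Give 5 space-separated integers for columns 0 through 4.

Answer: 8 8 3 3 2

Derivation:
Drop 1: L rot1 at col 2 lands with bottom-row=0; cleared 0 line(s) (total 0); column heights now [0 0 3 1 0], max=3
Drop 2: I rot3 at col 1 lands with bottom-row=0; cleared 0 line(s) (total 0); column heights now [0 4 3 1 0], max=4
Drop 3: S rot1 at col 3 lands with bottom-row=0; cleared 0 line(s) (total 0); column heights now [0 4 3 3 2], max=4
Drop 4: O rot3 at col 0 lands with bottom-row=4; cleared 0 line(s) (total 0); column heights now [6 6 3 3 2], max=6
Drop 5: O rot0 at col 0 lands with bottom-row=6; cleared 0 line(s) (total 0); column heights now [8 8 3 3 2], max=8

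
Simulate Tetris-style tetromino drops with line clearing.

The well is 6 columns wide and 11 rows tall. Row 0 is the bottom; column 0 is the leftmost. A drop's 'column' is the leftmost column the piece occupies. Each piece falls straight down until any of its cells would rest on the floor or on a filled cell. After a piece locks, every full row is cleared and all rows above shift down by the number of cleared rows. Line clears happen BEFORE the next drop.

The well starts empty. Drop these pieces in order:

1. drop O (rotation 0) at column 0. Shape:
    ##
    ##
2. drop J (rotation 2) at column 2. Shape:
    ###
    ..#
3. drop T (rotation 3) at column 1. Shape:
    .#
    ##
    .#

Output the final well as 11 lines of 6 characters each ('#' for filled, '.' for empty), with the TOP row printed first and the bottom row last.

Answer: ......
......
......
......
......
......
..#...
.##...
..#...
#####.
##..#.

Derivation:
Drop 1: O rot0 at col 0 lands with bottom-row=0; cleared 0 line(s) (total 0); column heights now [2 2 0 0 0 0], max=2
Drop 2: J rot2 at col 2 lands with bottom-row=0; cleared 0 line(s) (total 0); column heights now [2 2 2 2 2 0], max=2
Drop 3: T rot3 at col 1 lands with bottom-row=2; cleared 0 line(s) (total 0); column heights now [2 4 5 2 2 0], max=5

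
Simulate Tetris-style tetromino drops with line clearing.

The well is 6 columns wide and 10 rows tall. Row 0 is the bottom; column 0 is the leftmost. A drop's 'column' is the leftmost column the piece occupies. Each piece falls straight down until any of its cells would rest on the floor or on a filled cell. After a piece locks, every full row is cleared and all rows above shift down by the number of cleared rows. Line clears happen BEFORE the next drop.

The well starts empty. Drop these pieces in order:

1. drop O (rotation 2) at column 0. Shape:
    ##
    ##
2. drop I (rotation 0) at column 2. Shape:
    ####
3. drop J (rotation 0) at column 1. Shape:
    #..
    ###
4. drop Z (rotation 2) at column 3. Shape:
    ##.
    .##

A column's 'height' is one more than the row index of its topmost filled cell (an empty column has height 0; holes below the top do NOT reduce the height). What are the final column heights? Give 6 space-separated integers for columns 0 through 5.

Answer: 1 3 2 3 3 2

Derivation:
Drop 1: O rot2 at col 0 lands with bottom-row=0; cleared 0 line(s) (total 0); column heights now [2 2 0 0 0 0], max=2
Drop 2: I rot0 at col 2 lands with bottom-row=0; cleared 1 line(s) (total 1); column heights now [1 1 0 0 0 0], max=1
Drop 3: J rot0 at col 1 lands with bottom-row=1; cleared 0 line(s) (total 1); column heights now [1 3 2 2 0 0], max=3
Drop 4: Z rot2 at col 3 lands with bottom-row=1; cleared 0 line(s) (total 1); column heights now [1 3 2 3 3 2], max=3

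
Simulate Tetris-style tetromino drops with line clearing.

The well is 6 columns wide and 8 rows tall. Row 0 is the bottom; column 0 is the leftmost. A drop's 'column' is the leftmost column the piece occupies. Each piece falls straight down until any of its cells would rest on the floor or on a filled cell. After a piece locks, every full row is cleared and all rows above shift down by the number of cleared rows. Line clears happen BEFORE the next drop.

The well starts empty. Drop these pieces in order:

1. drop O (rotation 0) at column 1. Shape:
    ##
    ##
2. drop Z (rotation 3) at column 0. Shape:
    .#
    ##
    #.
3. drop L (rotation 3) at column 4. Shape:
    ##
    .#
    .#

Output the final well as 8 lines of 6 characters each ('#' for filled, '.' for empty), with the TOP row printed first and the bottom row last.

Answer: ......
......
......
......
.#....
##..##
###..#
.##..#

Derivation:
Drop 1: O rot0 at col 1 lands with bottom-row=0; cleared 0 line(s) (total 0); column heights now [0 2 2 0 0 0], max=2
Drop 2: Z rot3 at col 0 lands with bottom-row=1; cleared 0 line(s) (total 0); column heights now [3 4 2 0 0 0], max=4
Drop 3: L rot3 at col 4 lands with bottom-row=0; cleared 0 line(s) (total 0); column heights now [3 4 2 0 3 3], max=4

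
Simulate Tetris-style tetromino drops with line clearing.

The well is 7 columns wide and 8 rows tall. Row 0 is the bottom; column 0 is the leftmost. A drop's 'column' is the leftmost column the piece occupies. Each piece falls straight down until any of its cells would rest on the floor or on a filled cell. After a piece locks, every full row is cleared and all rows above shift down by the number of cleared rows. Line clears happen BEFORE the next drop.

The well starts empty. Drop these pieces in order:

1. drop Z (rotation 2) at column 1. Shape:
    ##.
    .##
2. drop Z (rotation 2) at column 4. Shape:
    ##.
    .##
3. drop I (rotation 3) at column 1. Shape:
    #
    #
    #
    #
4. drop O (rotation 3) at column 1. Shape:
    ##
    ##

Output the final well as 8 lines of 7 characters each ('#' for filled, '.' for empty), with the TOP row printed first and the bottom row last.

Answer: .##....
.##....
.#.....
.#.....
.#.....
.#.....
.##.##.
..##.##

Derivation:
Drop 1: Z rot2 at col 1 lands with bottom-row=0; cleared 0 line(s) (total 0); column heights now [0 2 2 1 0 0 0], max=2
Drop 2: Z rot2 at col 4 lands with bottom-row=0; cleared 0 line(s) (total 0); column heights now [0 2 2 1 2 2 1], max=2
Drop 3: I rot3 at col 1 lands with bottom-row=2; cleared 0 line(s) (total 0); column heights now [0 6 2 1 2 2 1], max=6
Drop 4: O rot3 at col 1 lands with bottom-row=6; cleared 0 line(s) (total 0); column heights now [0 8 8 1 2 2 1], max=8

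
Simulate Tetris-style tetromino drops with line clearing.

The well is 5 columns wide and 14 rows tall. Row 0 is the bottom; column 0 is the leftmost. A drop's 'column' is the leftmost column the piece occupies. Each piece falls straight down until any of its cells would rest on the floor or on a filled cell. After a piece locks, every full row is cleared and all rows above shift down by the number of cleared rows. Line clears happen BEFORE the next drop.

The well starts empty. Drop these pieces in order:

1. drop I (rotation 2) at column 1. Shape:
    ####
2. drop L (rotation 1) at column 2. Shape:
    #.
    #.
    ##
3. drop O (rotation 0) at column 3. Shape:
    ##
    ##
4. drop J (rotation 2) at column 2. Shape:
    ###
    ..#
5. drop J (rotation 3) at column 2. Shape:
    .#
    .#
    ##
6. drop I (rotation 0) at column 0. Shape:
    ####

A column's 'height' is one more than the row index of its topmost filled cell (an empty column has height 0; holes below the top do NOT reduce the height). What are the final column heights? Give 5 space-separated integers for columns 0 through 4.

Drop 1: I rot2 at col 1 lands with bottom-row=0; cleared 0 line(s) (total 0); column heights now [0 1 1 1 1], max=1
Drop 2: L rot1 at col 2 lands with bottom-row=1; cleared 0 line(s) (total 0); column heights now [0 1 4 2 1], max=4
Drop 3: O rot0 at col 3 lands with bottom-row=2; cleared 0 line(s) (total 0); column heights now [0 1 4 4 4], max=4
Drop 4: J rot2 at col 2 lands with bottom-row=4; cleared 0 line(s) (total 0); column heights now [0 1 6 6 6], max=6
Drop 5: J rot3 at col 2 lands with bottom-row=6; cleared 0 line(s) (total 0); column heights now [0 1 7 9 6], max=9
Drop 6: I rot0 at col 0 lands with bottom-row=9; cleared 0 line(s) (total 0); column heights now [10 10 10 10 6], max=10

Answer: 10 10 10 10 6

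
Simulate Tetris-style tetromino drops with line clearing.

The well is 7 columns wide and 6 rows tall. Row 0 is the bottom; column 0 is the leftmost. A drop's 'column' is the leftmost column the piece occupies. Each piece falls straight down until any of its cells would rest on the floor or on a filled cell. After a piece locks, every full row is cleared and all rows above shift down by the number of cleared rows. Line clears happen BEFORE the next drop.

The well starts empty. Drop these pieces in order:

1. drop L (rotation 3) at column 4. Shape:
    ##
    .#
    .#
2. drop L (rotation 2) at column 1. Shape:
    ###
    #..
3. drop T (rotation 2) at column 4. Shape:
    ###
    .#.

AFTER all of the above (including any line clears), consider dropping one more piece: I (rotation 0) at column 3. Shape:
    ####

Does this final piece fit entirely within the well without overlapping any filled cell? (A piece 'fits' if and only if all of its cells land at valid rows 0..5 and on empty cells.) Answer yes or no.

Drop 1: L rot3 at col 4 lands with bottom-row=0; cleared 0 line(s) (total 0); column heights now [0 0 0 0 3 3 0], max=3
Drop 2: L rot2 at col 1 lands with bottom-row=0; cleared 0 line(s) (total 0); column heights now [0 2 2 2 3 3 0], max=3
Drop 3: T rot2 at col 4 lands with bottom-row=3; cleared 0 line(s) (total 0); column heights now [0 2 2 2 5 5 5], max=5
Test piece I rot0 at col 3 (width 4): heights before test = [0 2 2 2 5 5 5]; fits = True

Answer: yes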